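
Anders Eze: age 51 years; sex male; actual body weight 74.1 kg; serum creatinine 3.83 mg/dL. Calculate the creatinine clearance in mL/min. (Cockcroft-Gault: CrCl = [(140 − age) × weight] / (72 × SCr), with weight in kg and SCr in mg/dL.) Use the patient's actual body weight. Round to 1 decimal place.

23.9 mL/min

CrCl = (140 − 51) × 74.1 / (72 × 3.83) = 6594.9 / 275.76 ≈ 23.9 mL/min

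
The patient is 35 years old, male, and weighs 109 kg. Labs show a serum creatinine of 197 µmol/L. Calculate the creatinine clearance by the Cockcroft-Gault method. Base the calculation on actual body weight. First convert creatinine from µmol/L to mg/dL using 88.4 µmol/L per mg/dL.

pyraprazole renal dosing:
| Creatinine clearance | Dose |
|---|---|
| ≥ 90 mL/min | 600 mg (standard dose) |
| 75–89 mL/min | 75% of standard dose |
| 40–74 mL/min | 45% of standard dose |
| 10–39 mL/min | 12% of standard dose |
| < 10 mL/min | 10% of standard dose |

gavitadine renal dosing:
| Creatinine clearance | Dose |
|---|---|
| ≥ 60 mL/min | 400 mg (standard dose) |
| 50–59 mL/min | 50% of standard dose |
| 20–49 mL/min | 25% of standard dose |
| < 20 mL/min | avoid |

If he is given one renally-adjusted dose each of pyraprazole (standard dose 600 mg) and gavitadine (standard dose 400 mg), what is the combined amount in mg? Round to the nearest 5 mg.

670 mg

SCr = 197 / 88.4 = 2.229 mg/dL
CrCl = (140 − 35) × 109 / (72 × 2.229) = 11445.0 / 160.49 ≈ 71.3 mL/min
CrCl ≈ 71 mL/min.
pyraprazole: 40–74 mL/min → 45% of 600 mg = 270 mg.
gavitadine: ≥ 60 mL/min → 100% of 400 mg = 400 mg.
Total = 270 + 400 = 670 mg.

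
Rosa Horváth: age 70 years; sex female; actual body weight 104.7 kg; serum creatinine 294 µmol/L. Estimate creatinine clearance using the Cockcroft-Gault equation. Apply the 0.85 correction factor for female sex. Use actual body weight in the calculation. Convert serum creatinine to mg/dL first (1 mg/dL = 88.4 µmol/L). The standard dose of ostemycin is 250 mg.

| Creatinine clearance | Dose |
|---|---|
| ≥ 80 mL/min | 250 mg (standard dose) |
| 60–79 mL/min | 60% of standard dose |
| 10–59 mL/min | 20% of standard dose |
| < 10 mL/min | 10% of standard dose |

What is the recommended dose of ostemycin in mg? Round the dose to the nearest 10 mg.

SCr = 294 / 88.4 = 3.326 mg/dL
CrCl = (140 − 70) × 104.7 / (72 × 3.326) × 0.85 = 7329.0 / 239.47 × 0.85 ≈ 26.0 mL/min
CrCl ≈ 26 mL/min → bracket 10–59 mL/min.
20% of 250 mg = 50 mg

50 mg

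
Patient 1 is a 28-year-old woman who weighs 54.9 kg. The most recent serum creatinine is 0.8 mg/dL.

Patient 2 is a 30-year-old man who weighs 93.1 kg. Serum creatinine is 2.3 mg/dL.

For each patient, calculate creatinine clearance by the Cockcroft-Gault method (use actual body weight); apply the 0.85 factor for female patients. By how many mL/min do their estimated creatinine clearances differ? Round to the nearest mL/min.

29 mL/min

Patient 1: CrCl = (140 − 28) × 54.9 / (72 × 0.8) × 0.85 = 6148.8 / 57.60 × 0.85 ≈ 90.7 mL/min
Patient 2: CrCl = (140 − 30) × 93.1 / (72 × 2.3) = 10241.0 / 165.60 ≈ 61.8 mL/min
|90.7 − 61.8| = 28.9 mL/min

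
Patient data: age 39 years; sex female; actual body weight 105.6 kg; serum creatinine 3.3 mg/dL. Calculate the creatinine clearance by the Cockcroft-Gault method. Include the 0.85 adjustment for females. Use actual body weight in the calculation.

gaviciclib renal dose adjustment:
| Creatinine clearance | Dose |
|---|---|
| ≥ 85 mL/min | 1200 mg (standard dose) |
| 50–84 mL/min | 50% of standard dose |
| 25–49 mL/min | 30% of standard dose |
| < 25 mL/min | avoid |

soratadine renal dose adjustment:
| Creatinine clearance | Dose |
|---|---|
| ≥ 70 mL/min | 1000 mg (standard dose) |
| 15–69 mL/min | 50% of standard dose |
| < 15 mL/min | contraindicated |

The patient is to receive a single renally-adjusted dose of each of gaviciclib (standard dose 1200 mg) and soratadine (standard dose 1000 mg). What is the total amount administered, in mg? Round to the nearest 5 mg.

860 mg

CrCl = (140 − 39) × 105.6 / (72 × 3.3) × 0.85 = 10665.6 / 237.60 × 0.85 ≈ 38.2 mL/min
CrCl ≈ 38 mL/min.
gaviciclib: 25–49 mL/min → 30% of 1200 mg = 360 mg.
soratadine: 15–69 mL/min → 50% of 1000 mg = 500 mg.
Total = 360 + 500 = 860 mg.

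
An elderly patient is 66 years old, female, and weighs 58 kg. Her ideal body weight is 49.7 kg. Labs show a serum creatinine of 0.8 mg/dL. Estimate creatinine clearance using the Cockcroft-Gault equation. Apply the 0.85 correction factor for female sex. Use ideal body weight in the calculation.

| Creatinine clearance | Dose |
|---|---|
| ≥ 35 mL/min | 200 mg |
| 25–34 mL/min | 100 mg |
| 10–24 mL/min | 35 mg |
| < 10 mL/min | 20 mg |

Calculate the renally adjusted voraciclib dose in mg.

CrCl = (140 − 66) × 49.7 / (72 × 0.8) × 0.85 = 3677.8 / 57.60 × 0.85 ≈ 54.3 mL/min
CrCl ≈ 54 mL/min → bracket ≥ 35 mL/min.
Dose for this bracket: 200 mg.

200 mg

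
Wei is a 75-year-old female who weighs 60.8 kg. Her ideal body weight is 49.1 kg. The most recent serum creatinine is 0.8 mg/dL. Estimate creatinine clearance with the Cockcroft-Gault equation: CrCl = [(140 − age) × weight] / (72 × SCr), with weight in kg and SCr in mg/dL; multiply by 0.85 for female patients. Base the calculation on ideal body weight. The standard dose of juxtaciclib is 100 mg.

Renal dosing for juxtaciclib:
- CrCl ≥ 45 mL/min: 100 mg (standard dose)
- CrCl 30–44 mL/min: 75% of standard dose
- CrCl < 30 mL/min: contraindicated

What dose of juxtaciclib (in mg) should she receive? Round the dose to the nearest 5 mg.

100 mg

CrCl = (140 − 75) × 49.1 / (72 × 0.8) × 0.85 = 3191.5 / 57.60 × 0.85 ≈ 47.1 mL/min
CrCl ≈ 47 mL/min → bracket ≥ 45 mL/min.
100% of 100 mg = 100 mg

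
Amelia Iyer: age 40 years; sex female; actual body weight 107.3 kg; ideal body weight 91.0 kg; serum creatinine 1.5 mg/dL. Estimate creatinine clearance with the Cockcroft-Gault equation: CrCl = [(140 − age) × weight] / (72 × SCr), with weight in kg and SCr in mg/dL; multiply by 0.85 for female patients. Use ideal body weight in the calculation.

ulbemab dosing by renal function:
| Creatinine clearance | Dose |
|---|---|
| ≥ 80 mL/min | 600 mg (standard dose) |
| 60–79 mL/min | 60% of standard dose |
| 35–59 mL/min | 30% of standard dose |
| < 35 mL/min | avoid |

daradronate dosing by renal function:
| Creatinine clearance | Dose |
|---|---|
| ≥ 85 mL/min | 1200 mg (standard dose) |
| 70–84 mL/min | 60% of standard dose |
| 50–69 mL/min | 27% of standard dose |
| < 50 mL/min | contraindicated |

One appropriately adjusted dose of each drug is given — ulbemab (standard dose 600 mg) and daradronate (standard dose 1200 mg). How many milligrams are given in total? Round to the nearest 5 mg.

1080 mg

CrCl = (140 − 40) × 91 / (72 × 1.5) × 0.85 = 9100.0 / 108.00 × 0.85 ≈ 71.6 mL/min
CrCl ≈ 72 mL/min.
ulbemab: 60–79 mL/min → 60% of 600 mg = 360 mg.
daradronate: 70–84 mL/min → 60% of 1200 mg = 720 mg.
Total = 360 + 720 = 1080 mg.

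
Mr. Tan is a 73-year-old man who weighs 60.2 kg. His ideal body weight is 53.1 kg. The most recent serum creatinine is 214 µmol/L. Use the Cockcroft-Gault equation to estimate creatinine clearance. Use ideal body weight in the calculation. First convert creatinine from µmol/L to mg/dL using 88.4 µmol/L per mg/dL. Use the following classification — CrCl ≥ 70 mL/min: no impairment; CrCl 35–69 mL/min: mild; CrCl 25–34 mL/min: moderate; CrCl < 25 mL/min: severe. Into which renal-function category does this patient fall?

SCr = 214 / 88.4 = 2.421 mg/dL
CrCl = (140 − 73) × 53.1 / (72 × 2.421) = 3557.7 / 174.31 ≈ 20.4 mL/min
20 mL/min falls in the 'severe' range.

severe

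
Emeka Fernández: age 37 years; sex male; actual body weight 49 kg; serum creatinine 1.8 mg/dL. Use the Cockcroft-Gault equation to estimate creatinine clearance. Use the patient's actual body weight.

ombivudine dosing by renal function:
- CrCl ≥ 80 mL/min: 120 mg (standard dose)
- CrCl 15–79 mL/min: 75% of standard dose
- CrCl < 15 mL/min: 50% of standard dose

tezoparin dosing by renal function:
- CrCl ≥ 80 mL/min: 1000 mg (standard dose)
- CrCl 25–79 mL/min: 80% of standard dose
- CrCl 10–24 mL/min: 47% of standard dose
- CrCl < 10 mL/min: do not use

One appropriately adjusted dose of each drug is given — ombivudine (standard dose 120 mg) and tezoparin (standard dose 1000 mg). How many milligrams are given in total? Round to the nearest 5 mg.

CrCl = (140 − 37) × 49 / (72 × 1.8) = 5047.0 / 129.60 ≈ 38.9 mL/min
CrCl ≈ 39 mL/min.
ombivudine: 15–79 mL/min → 75% of 120 mg = 90 mg.
tezoparin: 25–79 mL/min → 80% of 1000 mg = 800 mg.
Total = 90 + 800 = 890 mg.

890 mg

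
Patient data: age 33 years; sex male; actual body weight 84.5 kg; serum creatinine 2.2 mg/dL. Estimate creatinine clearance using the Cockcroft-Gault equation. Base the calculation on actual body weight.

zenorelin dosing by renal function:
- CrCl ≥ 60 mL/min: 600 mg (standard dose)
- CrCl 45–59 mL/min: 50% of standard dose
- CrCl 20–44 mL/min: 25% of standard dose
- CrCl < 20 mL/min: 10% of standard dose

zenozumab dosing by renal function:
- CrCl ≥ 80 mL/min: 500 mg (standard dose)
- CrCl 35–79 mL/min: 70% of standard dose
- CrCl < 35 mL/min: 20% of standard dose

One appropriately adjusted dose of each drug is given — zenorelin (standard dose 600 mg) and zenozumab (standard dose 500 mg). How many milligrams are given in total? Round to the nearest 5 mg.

650 mg

CrCl = (140 − 33) × 84.5 / (72 × 2.2) = 9041.5 / 158.40 ≈ 57.1 mL/min
CrCl ≈ 57 mL/min.
zenorelin: 45–59 mL/min → 50% of 600 mg = 300 mg.
zenozumab: 35–79 mL/min → 70% of 500 mg = 350 mg.
Total = 300 + 350 = 650 mg.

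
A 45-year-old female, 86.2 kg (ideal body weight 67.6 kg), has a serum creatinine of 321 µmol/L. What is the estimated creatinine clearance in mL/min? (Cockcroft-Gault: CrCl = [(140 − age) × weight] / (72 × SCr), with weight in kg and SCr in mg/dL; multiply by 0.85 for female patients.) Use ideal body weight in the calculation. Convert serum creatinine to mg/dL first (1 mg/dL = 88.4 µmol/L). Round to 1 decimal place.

20.9 mL/min

SCr = 321 / 88.4 = 3.631 mg/dL
CrCl = (140 − 45) × 67.6 / (72 × 3.631) × 0.85 = 6422.0 / 261.43 × 0.85 ≈ 20.9 mL/min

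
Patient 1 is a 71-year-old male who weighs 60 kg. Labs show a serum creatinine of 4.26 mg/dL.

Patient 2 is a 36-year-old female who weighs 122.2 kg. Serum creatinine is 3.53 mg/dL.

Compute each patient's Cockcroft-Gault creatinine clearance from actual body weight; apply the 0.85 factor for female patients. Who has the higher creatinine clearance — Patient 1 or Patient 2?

Patient 2

Patient 1: CrCl = (140 − 71) × 60 / (72 × 4.26) = 4140.0 / 306.72 ≈ 13.5 mL/min
Patient 2: CrCl = (140 − 36) × 122.2 / (72 × 3.53) × 0.85 = 12708.8 / 254.16 × 0.85 ≈ 42.5 mL/min
13.5 vs 42.5 mL/min → Patient 2 is higher.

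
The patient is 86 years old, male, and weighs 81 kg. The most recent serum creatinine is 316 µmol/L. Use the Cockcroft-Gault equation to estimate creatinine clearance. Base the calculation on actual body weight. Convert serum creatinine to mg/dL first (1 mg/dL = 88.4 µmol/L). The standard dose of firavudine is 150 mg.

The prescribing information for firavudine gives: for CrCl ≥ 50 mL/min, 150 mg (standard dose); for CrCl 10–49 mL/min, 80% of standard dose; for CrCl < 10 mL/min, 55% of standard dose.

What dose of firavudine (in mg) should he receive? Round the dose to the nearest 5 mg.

120 mg

SCr = 316 / 88.4 = 3.575 mg/dL
CrCl = (140 − 86) × 81 / (72 × 3.575) = 4374.0 / 257.40 ≈ 17.0 mL/min
CrCl ≈ 17 mL/min → bracket 10–49 mL/min.
80% of 150 mg = 120 mg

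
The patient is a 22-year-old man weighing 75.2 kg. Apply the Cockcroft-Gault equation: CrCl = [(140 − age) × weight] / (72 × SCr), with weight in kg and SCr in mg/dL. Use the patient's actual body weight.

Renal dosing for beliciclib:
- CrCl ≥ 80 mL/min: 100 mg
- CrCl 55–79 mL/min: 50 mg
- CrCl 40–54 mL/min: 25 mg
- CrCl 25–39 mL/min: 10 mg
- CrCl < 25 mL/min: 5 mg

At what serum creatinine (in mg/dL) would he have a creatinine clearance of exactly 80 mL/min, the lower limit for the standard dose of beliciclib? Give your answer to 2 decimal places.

1.54 mg/dL

Standard dose requires CrCl ≥ 80 mL/min.
Set (140 − 22) × 75.2 / (72 × SCr) = 80
SCr = (140 − 22) × 75.2 / (72 × 80) = 1.541 mg/dL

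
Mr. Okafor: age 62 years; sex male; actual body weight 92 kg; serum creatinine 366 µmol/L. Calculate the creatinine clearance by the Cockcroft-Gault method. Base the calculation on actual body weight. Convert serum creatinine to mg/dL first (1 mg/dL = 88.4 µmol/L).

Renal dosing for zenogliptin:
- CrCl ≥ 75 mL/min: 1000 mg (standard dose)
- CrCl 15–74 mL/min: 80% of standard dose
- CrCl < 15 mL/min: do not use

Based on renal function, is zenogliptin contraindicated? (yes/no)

no

SCr = 366 / 88.4 = 4.14 mg/dL
CrCl = (140 − 62) × 92 / (72 × 4.14) = 7176.0 / 298.08 ≈ 24.1 mL/min
CrCl ≈ 24 mL/min, which is ≥ 15 mL/min.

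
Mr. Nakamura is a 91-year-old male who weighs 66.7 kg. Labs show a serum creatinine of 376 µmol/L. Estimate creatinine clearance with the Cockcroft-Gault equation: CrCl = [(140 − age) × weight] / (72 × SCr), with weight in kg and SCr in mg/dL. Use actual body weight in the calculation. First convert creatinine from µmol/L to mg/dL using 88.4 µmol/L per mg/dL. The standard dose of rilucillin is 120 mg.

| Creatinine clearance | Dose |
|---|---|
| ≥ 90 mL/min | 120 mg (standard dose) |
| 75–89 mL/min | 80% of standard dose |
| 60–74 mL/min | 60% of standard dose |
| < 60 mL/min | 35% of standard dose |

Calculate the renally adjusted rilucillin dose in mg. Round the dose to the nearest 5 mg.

SCr = 376 / 88.4 = 4.253 mg/dL
CrCl = (140 − 91) × 66.7 / (72 × 4.253) = 3268.3 / 306.22 ≈ 10.7 mL/min
CrCl ≈ 11 mL/min → bracket < 60 mL/min.
35% of 120 mg = 42 mg → 40 mg

40 mg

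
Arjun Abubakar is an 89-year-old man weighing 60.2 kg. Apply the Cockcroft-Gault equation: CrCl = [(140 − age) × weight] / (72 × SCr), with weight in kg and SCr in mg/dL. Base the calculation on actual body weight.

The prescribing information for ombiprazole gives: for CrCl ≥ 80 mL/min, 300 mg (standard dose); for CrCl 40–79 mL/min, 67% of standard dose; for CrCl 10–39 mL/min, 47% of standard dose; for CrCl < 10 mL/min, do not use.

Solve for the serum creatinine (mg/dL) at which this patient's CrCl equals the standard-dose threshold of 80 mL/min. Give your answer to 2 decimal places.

0.53 mg/dL

Standard dose requires CrCl ≥ 80 mL/min.
Set (140 − 89) × 60.2 / (72 × SCr) = 80
SCr = (140 − 89) × 60.2 / (72 × 80) = 0.533 mg/dL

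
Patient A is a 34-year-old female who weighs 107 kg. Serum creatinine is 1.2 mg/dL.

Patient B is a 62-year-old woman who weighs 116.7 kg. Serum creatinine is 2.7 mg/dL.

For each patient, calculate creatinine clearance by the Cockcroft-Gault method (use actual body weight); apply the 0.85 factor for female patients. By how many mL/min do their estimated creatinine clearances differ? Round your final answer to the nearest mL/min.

72 mL/min

Patient A: CrCl = (140 − 34) × 107 / (72 × 1.2) × 0.85 = 11342.0 / 86.40 × 0.85 ≈ 111.6 mL/min
Patient B: CrCl = (140 − 62) × 116.7 / (72 × 2.7) × 0.85 = 9102.6 / 194.40 × 0.85 ≈ 39.8 mL/min
|111.6 − 39.8| = 71.8 mL/min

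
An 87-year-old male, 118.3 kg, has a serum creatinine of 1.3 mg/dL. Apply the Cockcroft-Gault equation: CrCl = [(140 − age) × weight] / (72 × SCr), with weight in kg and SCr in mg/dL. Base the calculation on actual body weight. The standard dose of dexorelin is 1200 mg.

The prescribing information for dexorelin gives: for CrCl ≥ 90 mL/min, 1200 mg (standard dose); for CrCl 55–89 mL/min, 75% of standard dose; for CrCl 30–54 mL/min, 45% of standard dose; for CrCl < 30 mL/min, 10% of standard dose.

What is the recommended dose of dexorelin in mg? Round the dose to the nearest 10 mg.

900 mg

CrCl = (140 − 87) × 118.3 / (72 × 1.3) = 6269.9 / 93.60 ≈ 67.0 mL/min
CrCl ≈ 67 mL/min → bracket 55–89 mL/min.
75% of 1200 mg = 900 mg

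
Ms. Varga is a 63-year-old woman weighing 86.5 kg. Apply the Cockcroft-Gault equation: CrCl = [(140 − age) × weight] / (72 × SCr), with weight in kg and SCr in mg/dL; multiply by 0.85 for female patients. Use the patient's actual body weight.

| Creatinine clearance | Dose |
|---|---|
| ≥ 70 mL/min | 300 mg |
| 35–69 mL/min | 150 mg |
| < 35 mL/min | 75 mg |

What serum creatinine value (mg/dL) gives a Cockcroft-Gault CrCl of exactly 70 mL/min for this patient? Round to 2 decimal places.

1.12 mg/dL

Standard dose requires CrCl ≥ 70 mL/min.
Set (140 − 63) × 86.5 × 0.85 / (72 × SCr) = 70
SCr = (140 − 63) × 86.5 × 0.85 / (72 × 70) = 1.123 mg/dL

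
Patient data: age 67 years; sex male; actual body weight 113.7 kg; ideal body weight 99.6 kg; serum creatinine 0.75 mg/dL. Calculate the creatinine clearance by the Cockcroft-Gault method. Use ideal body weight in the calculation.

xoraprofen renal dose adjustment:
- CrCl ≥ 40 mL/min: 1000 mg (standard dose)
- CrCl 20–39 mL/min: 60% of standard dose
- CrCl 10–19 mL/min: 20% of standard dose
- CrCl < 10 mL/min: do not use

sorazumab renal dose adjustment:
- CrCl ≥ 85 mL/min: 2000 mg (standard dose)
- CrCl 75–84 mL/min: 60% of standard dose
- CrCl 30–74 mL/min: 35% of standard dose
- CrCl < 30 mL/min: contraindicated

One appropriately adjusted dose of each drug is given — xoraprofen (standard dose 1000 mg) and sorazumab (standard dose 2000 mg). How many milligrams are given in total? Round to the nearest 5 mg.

CrCl = (140 − 67) × 99.6 / (72 × 0.75) = 7270.8 / 54.00 ≈ 134.6 mL/min
CrCl ≈ 135 mL/min.
xoraprofen: ≥ 40 mL/min → 100% of 1000 mg = 1000 mg.
sorazumab: ≥ 85 mL/min → 100% of 2000 mg = 2000 mg.
Total = 1000 + 2000 = 3000 mg.

3000 mg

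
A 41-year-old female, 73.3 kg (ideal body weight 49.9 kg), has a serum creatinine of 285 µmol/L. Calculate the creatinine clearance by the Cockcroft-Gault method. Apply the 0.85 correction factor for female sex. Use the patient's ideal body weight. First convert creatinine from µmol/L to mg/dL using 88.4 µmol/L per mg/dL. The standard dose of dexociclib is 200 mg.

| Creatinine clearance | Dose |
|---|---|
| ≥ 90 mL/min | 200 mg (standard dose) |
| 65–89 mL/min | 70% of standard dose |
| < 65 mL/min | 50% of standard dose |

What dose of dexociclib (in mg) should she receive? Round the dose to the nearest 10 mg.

100 mg

SCr = 285 / 88.4 = 3.224 mg/dL
CrCl = (140 − 41) × 49.9 / (72 × 3.224) × 0.85 = 4940.1 / 232.13 × 0.85 ≈ 18.1 mL/min
CrCl ≈ 18 mL/min → bracket < 65 mL/min.
50% of 200 mg = 100 mg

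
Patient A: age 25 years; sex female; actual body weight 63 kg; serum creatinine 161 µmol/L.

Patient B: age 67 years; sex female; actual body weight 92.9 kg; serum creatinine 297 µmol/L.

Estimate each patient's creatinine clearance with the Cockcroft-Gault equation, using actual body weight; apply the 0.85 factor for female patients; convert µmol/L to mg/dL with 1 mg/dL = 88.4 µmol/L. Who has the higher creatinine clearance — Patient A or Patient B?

Patient A: SCr = 161 / 88.4 = 1.821 mg/dL
Patient A: CrCl = (140 − 25) × 63 / (72 × 1.821) × 0.85 = 7245.0 / 131.11 × 0.85 ≈ 47.0 mL/min
Patient B: SCr = 297 / 88.4 = 3.36 mg/dL
Patient B: CrCl = (140 − 67) × 92.9 / (72 × 3.36) × 0.85 = 6781.7 / 241.92 × 0.85 ≈ 23.8 mL/min
47.0 vs 23.8 mL/min → Patient A is higher.

Patient A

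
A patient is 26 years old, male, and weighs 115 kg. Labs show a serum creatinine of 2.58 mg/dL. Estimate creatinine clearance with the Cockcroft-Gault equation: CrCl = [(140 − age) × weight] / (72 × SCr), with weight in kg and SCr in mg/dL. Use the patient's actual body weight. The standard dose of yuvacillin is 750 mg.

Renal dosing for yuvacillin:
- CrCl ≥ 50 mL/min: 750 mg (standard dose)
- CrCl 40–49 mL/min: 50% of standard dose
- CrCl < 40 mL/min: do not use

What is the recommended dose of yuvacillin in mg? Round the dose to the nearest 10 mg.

750 mg

CrCl = (140 − 26) × 115 / (72 × 2.58) = 13110.0 / 185.76 ≈ 70.6 mL/min
CrCl ≈ 71 mL/min → bracket ≥ 50 mL/min.
100% of 750 mg = 750 mg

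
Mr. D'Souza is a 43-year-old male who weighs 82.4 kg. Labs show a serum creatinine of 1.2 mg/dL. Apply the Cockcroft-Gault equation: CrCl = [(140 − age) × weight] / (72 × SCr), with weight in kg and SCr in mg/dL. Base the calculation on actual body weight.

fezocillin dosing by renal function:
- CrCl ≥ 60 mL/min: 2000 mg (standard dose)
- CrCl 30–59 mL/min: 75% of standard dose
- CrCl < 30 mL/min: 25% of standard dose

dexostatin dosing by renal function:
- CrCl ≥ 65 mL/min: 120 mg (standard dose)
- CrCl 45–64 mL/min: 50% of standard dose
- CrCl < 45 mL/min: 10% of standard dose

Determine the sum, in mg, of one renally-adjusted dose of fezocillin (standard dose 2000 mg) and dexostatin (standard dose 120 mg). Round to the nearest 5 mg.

2120 mg

CrCl = (140 − 43) × 82.4 / (72 × 1.2) = 7992.8 / 86.40 ≈ 92.5 mL/min
CrCl ≈ 93 mL/min.
fezocillin: ≥ 60 mL/min → 100% of 2000 mg = 2000 mg.
dexostatin: ≥ 65 mL/min → 100% of 120 mg = 120 mg.
Total = 2000 + 120 = 2120 mg.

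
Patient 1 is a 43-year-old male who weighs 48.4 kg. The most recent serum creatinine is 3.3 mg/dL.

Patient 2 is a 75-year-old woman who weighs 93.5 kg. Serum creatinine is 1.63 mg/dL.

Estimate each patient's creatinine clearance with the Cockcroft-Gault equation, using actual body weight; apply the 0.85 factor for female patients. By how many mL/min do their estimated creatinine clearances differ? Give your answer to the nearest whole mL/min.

Patient 1: CrCl = (140 − 43) × 48.4 / (72 × 3.3) = 4694.8 / 237.60 ≈ 19.8 mL/min
Patient 2: CrCl = (140 − 75) × 93.5 / (72 × 1.63) × 0.85 = 6077.5 / 117.36 × 0.85 ≈ 44.0 mL/min
|19.8 − 44.0| = 24.2 mL/min

24 mL/min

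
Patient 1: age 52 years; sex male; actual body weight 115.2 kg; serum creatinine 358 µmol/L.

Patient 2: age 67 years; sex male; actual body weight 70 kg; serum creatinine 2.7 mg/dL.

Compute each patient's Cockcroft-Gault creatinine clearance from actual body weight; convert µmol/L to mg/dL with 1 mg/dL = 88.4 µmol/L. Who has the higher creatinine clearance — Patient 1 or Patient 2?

Patient 1

Patient 1: SCr = 358 / 88.4 = 4.05 mg/dL
Patient 1: CrCl = (140 − 52) × 115.2 / (72 × 4.05) = 10137.6 / 291.60 ≈ 34.8 mL/min
Patient 2: CrCl = (140 − 67) × 70 / (72 × 2.7) = 5110.0 / 194.40 ≈ 26.3 mL/min
34.8 vs 26.3 mL/min → Patient 1 is higher.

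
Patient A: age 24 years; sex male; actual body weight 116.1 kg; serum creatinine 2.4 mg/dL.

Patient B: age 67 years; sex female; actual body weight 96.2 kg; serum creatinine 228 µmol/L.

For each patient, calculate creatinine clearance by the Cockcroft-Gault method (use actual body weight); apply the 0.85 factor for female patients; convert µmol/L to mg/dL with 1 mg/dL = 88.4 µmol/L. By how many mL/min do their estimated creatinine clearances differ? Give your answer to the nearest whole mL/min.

46 mL/min

Patient A: CrCl = (140 − 24) × 116.1 / (72 × 2.4) = 13467.6 / 172.80 ≈ 77.9 mL/min
Patient B: SCr = 228 / 88.4 = 2.579 mg/dL
Patient B: CrCl = (140 − 67) × 96.2 / (72 × 2.579) × 0.85 = 7022.6 / 185.69 × 0.85 ≈ 32.1 mL/min
|77.9 − 32.1| = 45.8 mL/min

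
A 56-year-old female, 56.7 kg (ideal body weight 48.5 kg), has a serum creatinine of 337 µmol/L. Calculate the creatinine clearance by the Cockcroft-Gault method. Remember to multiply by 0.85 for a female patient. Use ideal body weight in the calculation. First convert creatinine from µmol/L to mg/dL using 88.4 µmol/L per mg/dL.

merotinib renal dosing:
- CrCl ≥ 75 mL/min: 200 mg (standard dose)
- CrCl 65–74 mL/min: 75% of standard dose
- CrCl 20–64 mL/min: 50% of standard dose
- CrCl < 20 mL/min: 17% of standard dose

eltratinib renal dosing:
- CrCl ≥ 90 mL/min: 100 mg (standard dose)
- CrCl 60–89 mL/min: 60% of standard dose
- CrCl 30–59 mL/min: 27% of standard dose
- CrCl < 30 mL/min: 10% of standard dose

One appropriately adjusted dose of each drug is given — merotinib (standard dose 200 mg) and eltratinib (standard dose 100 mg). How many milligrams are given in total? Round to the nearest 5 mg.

45 mg

SCr = 337 / 88.4 = 3.812 mg/dL
CrCl = (140 − 56) × 48.5 / (72 × 3.812) × 0.85 = 4074.0 / 274.46 × 0.85 ≈ 12.6 mL/min
CrCl ≈ 13 mL/min.
merotinib: < 20 mL/min → 17% of 200 mg = 34 mg.
eltratinib: < 30 mL/min → 10% of 100 mg = 10 mg.
Total = 34 + 10 = 44 mg.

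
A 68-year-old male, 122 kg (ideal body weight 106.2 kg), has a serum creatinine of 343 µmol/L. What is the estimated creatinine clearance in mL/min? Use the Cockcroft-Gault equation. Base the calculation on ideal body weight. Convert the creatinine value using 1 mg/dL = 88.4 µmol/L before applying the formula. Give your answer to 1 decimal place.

27.4 mL/min

SCr = 343 / 88.4 = 3.88 mg/dL
CrCl = (140 − 68) × 106.2 / (72 × 3.88) = 7646.4 / 279.36 ≈ 27.4 mL/min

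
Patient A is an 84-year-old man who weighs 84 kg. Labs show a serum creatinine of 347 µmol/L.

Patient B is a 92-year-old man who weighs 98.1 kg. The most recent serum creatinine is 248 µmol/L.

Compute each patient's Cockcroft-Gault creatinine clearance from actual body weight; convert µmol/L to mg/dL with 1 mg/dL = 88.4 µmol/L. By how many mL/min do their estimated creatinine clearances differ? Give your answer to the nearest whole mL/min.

Patient A: SCr = 347 / 88.4 = 3.925 mg/dL
Patient A: CrCl = (140 − 84) × 84 / (72 × 3.925) = 4704.0 / 282.60 ≈ 16.6 mL/min
Patient B: SCr = 248 / 88.4 = 2.805 mg/dL
Patient B: CrCl = (140 − 92) × 98.1 / (72 × 2.805) = 4708.8 / 201.96 ≈ 23.3 mL/min
|16.6 − 23.3| = 6.7 mL/min

7 mL/min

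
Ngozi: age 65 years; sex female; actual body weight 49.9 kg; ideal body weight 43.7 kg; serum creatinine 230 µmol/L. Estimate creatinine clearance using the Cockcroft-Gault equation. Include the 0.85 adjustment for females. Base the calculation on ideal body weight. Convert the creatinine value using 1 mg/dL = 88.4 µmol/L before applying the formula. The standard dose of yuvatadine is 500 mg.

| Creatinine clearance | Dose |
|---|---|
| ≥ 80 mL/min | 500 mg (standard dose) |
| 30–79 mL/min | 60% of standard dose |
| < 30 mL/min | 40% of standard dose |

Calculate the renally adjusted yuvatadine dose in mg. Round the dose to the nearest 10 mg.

SCr = 230 / 88.4 = 2.602 mg/dL
CrCl = (140 − 65) × 43.7 / (72 × 2.602) × 0.85 = 3277.5 / 187.34 × 0.85 ≈ 14.9 mL/min
CrCl ≈ 15 mL/min → bracket < 30 mL/min.
40% of 500 mg = 200 mg

200 mg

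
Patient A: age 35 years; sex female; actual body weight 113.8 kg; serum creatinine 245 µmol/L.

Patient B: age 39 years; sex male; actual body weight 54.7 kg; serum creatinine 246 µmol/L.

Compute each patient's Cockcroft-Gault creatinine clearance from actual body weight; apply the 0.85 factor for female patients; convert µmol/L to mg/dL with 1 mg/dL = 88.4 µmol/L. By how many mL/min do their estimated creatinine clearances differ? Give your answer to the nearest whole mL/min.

Patient A: SCr = 245 / 88.4 = 2.771 mg/dL
Patient A: CrCl = (140 − 35) × 113.8 / (72 × 2.771) × 0.85 = 11949.0 / 199.51 × 0.85 ≈ 50.9 mL/min
Patient B: SCr = 246 / 88.4 = 2.783 mg/dL
Patient B: CrCl = (140 − 39) × 54.7 / (72 × 2.783) = 5524.7 / 200.38 ≈ 27.6 mL/min
|50.9 − 27.6| = 23.3 mL/min

23 mL/min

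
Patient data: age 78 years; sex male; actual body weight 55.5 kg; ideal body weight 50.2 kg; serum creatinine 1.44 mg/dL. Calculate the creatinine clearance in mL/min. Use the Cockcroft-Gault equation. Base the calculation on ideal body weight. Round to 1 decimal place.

CrCl = (140 − 78) × 50.2 / (72 × 1.44) = 3112.4 / 103.68 ≈ 30.0 mL/min

30.0 mL/min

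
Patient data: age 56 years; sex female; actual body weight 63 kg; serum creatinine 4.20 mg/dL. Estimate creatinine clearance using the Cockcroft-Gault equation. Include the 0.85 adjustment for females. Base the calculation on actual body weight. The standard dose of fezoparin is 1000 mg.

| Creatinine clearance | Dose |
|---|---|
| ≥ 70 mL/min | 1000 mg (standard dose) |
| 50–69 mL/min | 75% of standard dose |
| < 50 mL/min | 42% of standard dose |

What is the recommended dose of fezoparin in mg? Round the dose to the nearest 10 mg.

420 mg

CrCl = (140 − 56) × 63 / (72 × 4.2) × 0.85 = 5292.0 / 302.40 × 0.85 ≈ 14.9 mL/min
CrCl ≈ 15 mL/min → bracket < 50 mL/min.
42% of 1000 mg = 420 mg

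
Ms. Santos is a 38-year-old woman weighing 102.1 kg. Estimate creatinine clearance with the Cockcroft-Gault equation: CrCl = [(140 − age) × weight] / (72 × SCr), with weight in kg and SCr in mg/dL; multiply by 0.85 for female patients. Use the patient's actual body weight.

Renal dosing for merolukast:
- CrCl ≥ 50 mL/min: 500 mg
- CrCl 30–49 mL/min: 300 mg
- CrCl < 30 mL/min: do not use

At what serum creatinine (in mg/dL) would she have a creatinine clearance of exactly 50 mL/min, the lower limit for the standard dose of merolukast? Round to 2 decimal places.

2.46 mg/dL

Standard dose requires CrCl ≥ 50 mL/min.
Set (140 − 38) × 102.1 × 0.85 / (72 × SCr) = 50
SCr = (140 − 38) × 102.1 × 0.85 / (72 × 50) = 2.459 mg/dL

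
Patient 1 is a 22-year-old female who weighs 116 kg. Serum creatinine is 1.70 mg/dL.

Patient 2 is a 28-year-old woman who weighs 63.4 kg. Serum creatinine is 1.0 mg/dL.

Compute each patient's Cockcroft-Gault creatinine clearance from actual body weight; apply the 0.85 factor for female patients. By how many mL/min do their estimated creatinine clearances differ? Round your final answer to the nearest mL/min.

11 mL/min

Patient 1: CrCl = (140 − 22) × 116 / (72 × 1.7) × 0.85 = 13688.0 / 122.40 × 0.85 ≈ 95.1 mL/min
Patient 2: CrCl = (140 − 28) × 63.4 / (72 × 1) × 0.85 = 7100.8 / 72.00 × 0.85 ≈ 83.8 mL/min
|95.1 − 83.8| = 11.3 mL/min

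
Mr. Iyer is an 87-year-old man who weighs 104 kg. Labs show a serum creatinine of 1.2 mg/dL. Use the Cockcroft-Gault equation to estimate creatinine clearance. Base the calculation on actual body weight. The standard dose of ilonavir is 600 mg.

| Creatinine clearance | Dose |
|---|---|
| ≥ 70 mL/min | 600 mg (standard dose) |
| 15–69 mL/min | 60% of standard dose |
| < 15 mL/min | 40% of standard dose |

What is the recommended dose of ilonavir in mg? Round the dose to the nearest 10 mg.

CrCl = (140 − 87) × 104 / (72 × 1.2) = 5512.0 / 86.40 ≈ 63.8 mL/min
CrCl ≈ 64 mL/min → bracket 15–69 mL/min.
60% of 600 mg = 360 mg

360 mg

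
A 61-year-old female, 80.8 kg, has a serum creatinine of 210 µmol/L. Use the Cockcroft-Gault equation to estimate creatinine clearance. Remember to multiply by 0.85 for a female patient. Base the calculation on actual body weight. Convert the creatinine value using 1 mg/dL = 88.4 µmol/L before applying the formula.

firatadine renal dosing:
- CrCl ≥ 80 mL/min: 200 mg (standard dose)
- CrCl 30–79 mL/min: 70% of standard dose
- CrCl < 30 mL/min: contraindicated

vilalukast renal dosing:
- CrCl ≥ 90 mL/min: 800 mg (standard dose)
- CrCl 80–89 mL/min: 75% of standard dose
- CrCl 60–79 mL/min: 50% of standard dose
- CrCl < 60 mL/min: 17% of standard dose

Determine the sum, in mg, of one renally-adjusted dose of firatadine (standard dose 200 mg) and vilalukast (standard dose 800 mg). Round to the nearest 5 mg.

SCr = 210 / 88.4 = 2.376 mg/dL
CrCl = (140 − 61) × 80.8 / (72 × 2.376) × 0.85 = 6383.2 / 171.07 × 0.85 ≈ 31.7 mL/min
CrCl ≈ 32 mL/min.
firatadine: 30–79 mL/min → 70% of 200 mg = 140 mg.
vilalukast: < 60 mL/min → 17% of 800 mg = 136 mg.
Total = 140 + 136 = 276 mg.

275 mg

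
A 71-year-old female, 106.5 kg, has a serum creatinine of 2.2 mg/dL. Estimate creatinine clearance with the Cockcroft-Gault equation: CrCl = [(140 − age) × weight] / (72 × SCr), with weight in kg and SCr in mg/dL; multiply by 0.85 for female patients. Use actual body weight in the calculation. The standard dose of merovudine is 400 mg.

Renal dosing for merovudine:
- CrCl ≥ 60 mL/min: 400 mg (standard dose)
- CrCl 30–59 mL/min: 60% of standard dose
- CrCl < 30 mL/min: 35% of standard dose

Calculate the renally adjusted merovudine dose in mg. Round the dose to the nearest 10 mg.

CrCl = (140 − 71) × 106.5 / (72 × 2.2) × 0.85 = 7348.5 / 158.40 × 0.85 ≈ 39.4 mL/min
CrCl ≈ 39 mL/min → bracket 30–59 mL/min.
60% of 400 mg = 240 mg

240 mg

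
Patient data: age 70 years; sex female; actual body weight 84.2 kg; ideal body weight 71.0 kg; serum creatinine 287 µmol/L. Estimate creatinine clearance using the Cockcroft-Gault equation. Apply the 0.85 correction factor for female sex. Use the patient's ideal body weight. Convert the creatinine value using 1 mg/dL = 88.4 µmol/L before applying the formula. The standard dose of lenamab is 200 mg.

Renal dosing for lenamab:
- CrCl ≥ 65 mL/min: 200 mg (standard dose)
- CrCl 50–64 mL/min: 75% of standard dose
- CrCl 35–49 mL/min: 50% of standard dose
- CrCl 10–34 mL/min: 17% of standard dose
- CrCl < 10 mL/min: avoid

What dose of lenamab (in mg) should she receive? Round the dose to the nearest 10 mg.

SCr = 287 / 88.4 = 3.247 mg/dL
CrCl = (140 − 70) × 71 / (72 × 3.247) × 0.85 = 4970.0 / 233.78 × 0.85 ≈ 18.1 mL/min
CrCl ≈ 18 mL/min → bracket 10–34 mL/min.
17% of 200 mg = 34 mg → 30 mg

30 mg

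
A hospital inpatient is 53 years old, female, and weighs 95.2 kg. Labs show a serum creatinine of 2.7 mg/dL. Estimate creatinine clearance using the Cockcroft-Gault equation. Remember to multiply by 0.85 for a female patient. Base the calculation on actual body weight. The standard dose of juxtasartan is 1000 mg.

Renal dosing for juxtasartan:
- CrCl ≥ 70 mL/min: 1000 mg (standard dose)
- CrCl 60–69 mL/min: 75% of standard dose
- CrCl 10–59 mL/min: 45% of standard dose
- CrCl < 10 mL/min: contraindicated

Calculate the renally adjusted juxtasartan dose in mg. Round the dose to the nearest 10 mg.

450 mg

CrCl = (140 − 53) × 95.2 / (72 × 2.7) × 0.85 = 8282.4 / 194.40 × 0.85 ≈ 36.2 mL/min
CrCl ≈ 36 mL/min → bracket 10–59 mL/min.
45% of 1000 mg = 450 mg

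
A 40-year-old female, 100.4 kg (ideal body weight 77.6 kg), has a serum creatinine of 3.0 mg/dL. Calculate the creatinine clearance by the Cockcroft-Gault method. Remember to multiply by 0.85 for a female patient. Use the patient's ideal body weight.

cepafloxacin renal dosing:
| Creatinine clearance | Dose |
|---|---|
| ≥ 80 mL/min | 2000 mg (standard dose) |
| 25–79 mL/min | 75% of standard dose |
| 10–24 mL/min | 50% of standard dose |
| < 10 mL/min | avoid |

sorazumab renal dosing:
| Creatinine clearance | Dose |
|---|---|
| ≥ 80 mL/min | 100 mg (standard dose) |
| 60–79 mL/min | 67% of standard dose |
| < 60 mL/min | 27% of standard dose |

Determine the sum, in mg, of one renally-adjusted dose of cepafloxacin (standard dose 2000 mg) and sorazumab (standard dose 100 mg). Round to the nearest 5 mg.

1525 mg

CrCl = (140 − 40) × 77.6 / (72 × 3) × 0.85 = 7760.0 / 216.00 × 0.85 ≈ 30.5 mL/min
CrCl ≈ 31 mL/min.
cepafloxacin: 25–79 mL/min → 75% of 2000 mg = 1500 mg.
sorazumab: < 60 mL/min → 27% of 100 mg = 27 mg.
Total = 1500 + 27 = 1527 mg.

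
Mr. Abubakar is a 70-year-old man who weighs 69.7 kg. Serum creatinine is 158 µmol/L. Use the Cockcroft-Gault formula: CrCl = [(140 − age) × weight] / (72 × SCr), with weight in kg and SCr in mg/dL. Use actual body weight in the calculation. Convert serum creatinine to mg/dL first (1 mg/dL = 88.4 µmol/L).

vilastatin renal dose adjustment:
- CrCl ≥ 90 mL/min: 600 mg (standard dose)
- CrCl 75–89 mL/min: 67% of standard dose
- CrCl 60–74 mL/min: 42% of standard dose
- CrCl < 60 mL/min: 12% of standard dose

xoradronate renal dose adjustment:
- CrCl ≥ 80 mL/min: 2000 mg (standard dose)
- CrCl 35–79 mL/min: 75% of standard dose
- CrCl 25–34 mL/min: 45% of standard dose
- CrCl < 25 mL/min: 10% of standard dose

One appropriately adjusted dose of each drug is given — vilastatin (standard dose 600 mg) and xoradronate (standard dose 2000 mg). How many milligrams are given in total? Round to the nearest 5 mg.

SCr = 158 / 88.4 = 1.787 mg/dL
CrCl = (140 − 70) × 69.7 / (72 × 1.787) = 4879.0 / 128.66 ≈ 37.9 mL/min
CrCl ≈ 38 mL/min.
vilastatin: < 60 mL/min → 12% of 600 mg = 72 mg.
xoradronate: 35–79 mL/min → 75% of 2000 mg = 1500 mg.
Total = 72 + 1500 = 1572 mg.

1570 mg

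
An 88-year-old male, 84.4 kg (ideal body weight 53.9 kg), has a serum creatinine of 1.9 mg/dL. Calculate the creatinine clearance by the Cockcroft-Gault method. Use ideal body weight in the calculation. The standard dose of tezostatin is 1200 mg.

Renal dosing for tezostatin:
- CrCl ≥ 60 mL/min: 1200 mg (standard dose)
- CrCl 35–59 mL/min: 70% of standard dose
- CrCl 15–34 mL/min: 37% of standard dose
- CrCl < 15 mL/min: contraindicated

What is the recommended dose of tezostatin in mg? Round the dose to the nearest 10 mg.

440 mg

CrCl = (140 − 88) × 53.9 / (72 × 1.9) = 2802.8 / 136.80 ≈ 20.5 mL/min
CrCl ≈ 20 mL/min → bracket 15–34 mL/min.
37% of 1200 mg = 444 mg → 440 mg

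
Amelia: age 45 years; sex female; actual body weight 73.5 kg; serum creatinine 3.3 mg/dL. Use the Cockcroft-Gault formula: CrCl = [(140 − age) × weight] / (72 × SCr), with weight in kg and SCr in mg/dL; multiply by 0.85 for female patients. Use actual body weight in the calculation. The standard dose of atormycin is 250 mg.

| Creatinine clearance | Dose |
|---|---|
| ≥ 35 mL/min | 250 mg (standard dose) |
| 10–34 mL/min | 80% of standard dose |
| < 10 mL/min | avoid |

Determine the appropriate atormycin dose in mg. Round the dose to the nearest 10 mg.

200 mg

CrCl = (140 − 45) × 73.5 / (72 × 3.3) × 0.85 = 6982.5 / 237.60 × 0.85 ≈ 25.0 mL/min
CrCl ≈ 25 mL/min → bracket 10–34 mL/min.
80% of 250 mg = 200 mg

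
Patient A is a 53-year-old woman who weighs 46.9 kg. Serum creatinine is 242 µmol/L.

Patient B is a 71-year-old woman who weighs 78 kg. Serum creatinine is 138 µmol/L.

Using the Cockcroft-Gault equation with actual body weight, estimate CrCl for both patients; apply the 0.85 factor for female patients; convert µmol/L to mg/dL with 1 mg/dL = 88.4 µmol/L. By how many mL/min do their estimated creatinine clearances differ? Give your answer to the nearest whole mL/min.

Patient A: SCr = 242 / 88.4 = 2.738 mg/dL
Patient A: CrCl = (140 − 53) × 46.9 / (72 × 2.738) × 0.85 = 4080.3 / 197.14 × 0.85 ≈ 17.6 mL/min
Patient B: SCr = 138 / 88.4 = 1.561 mg/dL
Patient B: CrCl = (140 − 71) × 78 / (72 × 1.561) × 0.85 = 5382.0 / 112.39 × 0.85 ≈ 40.7 mL/min
|17.6 − 40.7| = 23.1 mL/min

23 mL/min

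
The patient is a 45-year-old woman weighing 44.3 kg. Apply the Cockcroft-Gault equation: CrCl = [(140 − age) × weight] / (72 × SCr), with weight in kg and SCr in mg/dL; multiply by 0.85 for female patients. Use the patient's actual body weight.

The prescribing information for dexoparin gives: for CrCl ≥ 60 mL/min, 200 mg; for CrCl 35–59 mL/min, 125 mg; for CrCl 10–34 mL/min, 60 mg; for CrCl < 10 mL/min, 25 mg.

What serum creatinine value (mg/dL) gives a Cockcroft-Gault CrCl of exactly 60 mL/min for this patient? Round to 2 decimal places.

0.83 mg/dL

Standard dose requires CrCl ≥ 60 mL/min.
Set (140 − 45) × 44.3 × 0.85 / (72 × SCr) = 60
SCr = (140 − 45) × 44.3 × 0.85 / (72 × 60) = 0.828 mg/dL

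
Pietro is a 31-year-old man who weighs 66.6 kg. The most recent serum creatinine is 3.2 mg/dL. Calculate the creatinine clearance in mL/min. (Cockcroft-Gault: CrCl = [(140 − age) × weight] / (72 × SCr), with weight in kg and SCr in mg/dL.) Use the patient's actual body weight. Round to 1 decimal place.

31.5 mL/min

CrCl = (140 − 31) × 66.6 / (72 × 3.2) = 7259.4 / 230.40 ≈ 31.5 mL/min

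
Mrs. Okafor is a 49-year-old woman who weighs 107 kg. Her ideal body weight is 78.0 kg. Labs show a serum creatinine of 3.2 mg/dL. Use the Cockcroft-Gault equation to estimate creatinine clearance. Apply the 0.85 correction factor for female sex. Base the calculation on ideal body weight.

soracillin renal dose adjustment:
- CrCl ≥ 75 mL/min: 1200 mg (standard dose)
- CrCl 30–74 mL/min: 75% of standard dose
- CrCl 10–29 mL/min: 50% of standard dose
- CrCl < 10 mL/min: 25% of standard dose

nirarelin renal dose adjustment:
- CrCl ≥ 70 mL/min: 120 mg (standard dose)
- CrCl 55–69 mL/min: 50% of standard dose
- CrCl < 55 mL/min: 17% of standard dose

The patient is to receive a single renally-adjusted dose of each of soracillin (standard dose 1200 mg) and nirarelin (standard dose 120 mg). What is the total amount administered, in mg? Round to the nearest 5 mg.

620 mg

CrCl = (140 − 49) × 78 / (72 × 3.2) × 0.85 = 7098.0 / 230.40 × 0.85 ≈ 26.2 mL/min
CrCl ≈ 26 mL/min.
soracillin: 10–29 mL/min → 50% of 1200 mg = 600 mg.
nirarelin: < 55 mL/min → 17% of 120 mg = 20.4 mg.
Total = 600 + 20.4 = 620.4 mg.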